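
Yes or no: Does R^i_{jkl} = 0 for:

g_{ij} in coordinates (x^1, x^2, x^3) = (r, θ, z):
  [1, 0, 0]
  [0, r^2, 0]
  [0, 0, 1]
Non-zero Christoffel symbols:
Γ^r_{θ θ} = -r
Γ^θ_{r θ} = 1/r
Ricci tensor: R_{rr} = 0, R_{rθ} = 0, R_{rz} = 0, R_{θθ} = 0, R_{θz} = 0, R_{zz} = 0
All R_{ij} vanish; in 3 dimensions the Riemann tensor is fully determined by the Ricci tensor, so R^i_{jkl} = 0: the metric is flat (curvilinear coordinates on flat space).
Yes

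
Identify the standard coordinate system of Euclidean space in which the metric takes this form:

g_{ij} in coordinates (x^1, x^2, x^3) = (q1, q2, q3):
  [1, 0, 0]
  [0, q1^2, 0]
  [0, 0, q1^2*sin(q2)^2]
The line element ds^2 = dq1^2 + q1^2 dq2^2 + q1^2 sin(q2)^2 dq3^2 is dr^2 + r^2 dθ^2 + r^2 sin(θ)^2 dφ^2 with q1 = r, q2 = θ, q3 = φ.
spherical coordinates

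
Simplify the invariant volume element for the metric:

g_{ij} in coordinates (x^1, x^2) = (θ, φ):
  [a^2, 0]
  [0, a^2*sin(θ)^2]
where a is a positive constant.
det(g) = a^4*sin(θ)^2
√|det(g)| = a^2*sin(θ) (taking 0 < θ < π so that |sin(θ)| = sin(θ))
Volume element: dV = a^2*sin(θ) dθ dφ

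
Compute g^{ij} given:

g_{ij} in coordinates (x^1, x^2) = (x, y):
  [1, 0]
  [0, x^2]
The metric is diagonal, so g^{ij} is diagonal with entries 1/g_{ii}: diag(1, 1/(x^2)).
g^{ij}:
  [1, 0]
  [0, 1/x^2]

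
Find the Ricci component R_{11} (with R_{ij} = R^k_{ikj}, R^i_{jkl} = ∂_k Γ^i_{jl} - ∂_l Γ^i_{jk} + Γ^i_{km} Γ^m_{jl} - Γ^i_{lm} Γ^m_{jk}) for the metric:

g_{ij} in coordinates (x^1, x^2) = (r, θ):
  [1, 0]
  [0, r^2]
Non-zero Christoffel symbols (Γ^k_{ij} = Γ^k_{ji}):
Γ^r_{θ θ} = -r
Γ^θ_{r θ} = 1/r
R^r_{r r r} = 0 (a repeated index in an antisymmetric pair)
R^θ_{r θ r} = ∂_θ Γ^θ_{r r} - ∂_r Γ^θ_{r θ} + Γ^θ_{θ m} Γ^m_{r r} - Γ^θ_{r m} Γ^m_{r θ}
  = (0) - (-1/r^2) + (0) - (1/r^2) = 0
R_{rr} = R^r_{r r r} + R^θ_{r θ r} = (0) + (0) = 0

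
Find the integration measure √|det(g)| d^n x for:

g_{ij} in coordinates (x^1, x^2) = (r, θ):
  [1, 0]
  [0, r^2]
det(g) = r^2
√|det(g)| = r
Volume element: dV = r dr dθ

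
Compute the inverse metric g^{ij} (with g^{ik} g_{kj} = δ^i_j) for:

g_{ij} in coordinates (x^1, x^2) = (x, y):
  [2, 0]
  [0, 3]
The metric is diagonal, so g^{ij} is diagonal with entries 1/g_{ii}: diag(1/2, 1/3).
g^{ij}:
  [1/2, 0]
  [0, 1/3]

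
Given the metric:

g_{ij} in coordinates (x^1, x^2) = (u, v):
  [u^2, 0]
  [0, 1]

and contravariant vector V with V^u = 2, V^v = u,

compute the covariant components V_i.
V_i = g_{ij} V^j:
V_u = (u^2)(2) + (0)(u) = 2*u^2
V_v = (0)(2) + (1)(u) = u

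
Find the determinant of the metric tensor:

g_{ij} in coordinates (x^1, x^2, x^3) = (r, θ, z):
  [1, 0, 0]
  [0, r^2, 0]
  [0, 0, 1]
Diagonal metric: det(g) = g_{11}·g_{22}·g_{33}
= (1)·(r^2)·(1)
det(g) = r^2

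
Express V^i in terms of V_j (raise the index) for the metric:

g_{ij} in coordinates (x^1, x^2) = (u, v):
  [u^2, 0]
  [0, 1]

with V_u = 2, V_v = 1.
Inverse metric (diagonal): g^{uu} = 1/u^2, g^{vv} = 1
V^i = g^{ij} V_j:
V^u = (1/u^2)(2) + (0)(1) = 2/u^2
V^v = (0)(2) + (1)(1) = 1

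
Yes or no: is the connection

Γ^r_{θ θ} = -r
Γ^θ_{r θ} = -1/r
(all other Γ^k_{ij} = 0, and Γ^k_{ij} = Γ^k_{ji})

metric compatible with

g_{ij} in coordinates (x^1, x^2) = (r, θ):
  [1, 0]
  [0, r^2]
Using ∇_k g_{ij} = ∂_k g_{ij} - Γ^m_{ki} g_{mj} - Γ^m_{kj} g_{im}:
∇_θ g_{rθ} = (0) - (-r) - (-r) = 2*r ≠ 0
So the connection is not metric compatible (it is not the Levi-Civita connection).
No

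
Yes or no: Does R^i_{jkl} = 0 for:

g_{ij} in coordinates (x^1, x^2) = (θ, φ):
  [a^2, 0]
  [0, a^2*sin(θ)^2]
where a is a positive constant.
Non-zero Christoffel symbols:
Γ^θ_{φ φ} = -sin(2*θ)/2
Γ^φ_{θ φ} = 1/tan(θ)
Ricci tensor: R_{θθ} = 1, R_{θφ} = 0, R_{φφ} = sin(θ)^2
The Ricci tensor is non-zero, so the Riemann tensor is non-zero: not flat.
No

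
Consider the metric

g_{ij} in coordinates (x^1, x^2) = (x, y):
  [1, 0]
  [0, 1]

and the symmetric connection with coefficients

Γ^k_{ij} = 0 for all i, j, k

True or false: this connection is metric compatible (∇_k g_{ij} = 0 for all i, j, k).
Using ∇_k g_{ij} = ∂_k g_{ij} - Γ^m_{ki} g_{mj} - Γ^m_{kj} g_{im}:
e.g. ∇_y g_{xy} = (0) - (0) - (0) = 0
Every component ∇_k g_{ij} vanishes: the connection is metric compatible.
True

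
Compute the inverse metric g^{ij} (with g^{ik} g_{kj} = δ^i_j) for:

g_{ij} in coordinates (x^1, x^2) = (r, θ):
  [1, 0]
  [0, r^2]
The metric is diagonal, so g^{ij} is diagonal with entries 1/g_{ii}: diag(1, 1/(r^2)).
g^{ij}:
  [1, 0]
  [0, 1/r^2]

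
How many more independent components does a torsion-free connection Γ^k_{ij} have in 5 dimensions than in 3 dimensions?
Independent components in n dimensions: n × n(n+1)/2 = n^2(n+1)/2.
5D: 5 × 15 = 75
3D: 3 × 6 = 18
Difference = 75 - 18 = 57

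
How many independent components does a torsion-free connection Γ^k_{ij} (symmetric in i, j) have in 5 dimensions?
Γ^k_{ij} has n choices for the upper index and n(n+1)/2 independent symmetric lower index pairs.
Total = 5 × 5×6/2 = 5 × 15 = 75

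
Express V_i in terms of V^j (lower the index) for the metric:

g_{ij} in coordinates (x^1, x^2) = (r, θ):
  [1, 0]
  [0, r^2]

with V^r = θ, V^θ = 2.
V_i = g_{ij} V^j:
V_r = (1)(θ) + (0)(2) = θ
V_θ = (0)(θ) + (r^2)(2) = 2*r^2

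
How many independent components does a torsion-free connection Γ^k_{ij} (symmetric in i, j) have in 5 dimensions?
Γ^k_{ij} has n choices for the upper index and n(n+1)/2 independent symmetric lower index pairs.
Total = 5 × 5×6/2 = 5 × 15 = 75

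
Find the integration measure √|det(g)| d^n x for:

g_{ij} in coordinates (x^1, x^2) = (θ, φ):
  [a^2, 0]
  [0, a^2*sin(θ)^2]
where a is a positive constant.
det(g) = a^4*sin(θ)^2
√|det(g)| = a^2*sin(θ) (taking 0 < θ < π so that |sin(θ)| = sin(θ))
Volume element: dV = a^2*sin(θ) dθ dφ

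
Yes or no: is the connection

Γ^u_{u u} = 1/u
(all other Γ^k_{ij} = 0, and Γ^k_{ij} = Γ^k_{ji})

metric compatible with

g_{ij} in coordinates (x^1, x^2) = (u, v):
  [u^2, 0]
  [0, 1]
Using ∇_k g_{ij} = ∂_k g_{ij} - Γ^m_{ki} g_{mj} - Γ^m_{kj} g_{im}:
e.g. ∇_u g_{uu} = (2*u) - (u) - (u) = 0
Every component ∇_k g_{ij} vanishes: the connection is metric compatible.
Yes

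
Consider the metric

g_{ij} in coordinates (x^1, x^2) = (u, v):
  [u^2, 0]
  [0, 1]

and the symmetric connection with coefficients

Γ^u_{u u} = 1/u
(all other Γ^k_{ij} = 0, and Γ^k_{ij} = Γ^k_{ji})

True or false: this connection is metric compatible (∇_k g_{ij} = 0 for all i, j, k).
Using ∇_k g_{ij} = ∂_k g_{ij} - Γ^m_{ki} g_{mj} - Γ^m_{kj} g_{im}:
e.g. ∇_u g_{uu} = (2*u) - (u) - (u) = 0
Every component ∇_k g_{ij} vanishes: the connection is metric compatible.
True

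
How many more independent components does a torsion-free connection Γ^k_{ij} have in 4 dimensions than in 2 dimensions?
Independent components in n dimensions: n × n(n+1)/2 = n^2(n+1)/2.
4D: 4 × 10 = 40
2D: 2 × 3 = 6
Difference = 40 - 6 = 34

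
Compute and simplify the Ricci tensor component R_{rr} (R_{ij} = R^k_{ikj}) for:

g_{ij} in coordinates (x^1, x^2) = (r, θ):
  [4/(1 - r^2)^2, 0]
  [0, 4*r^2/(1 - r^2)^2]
Non-zero Christoffel symbols (Γ^k_{ij} = Γ^k_{ji}):
Γ^r_{r r} = 2*r/(1 - r^2)
Γ^r_{θ θ} = (r^3 + r)/(r^2 - 1)
Γ^θ_{r θ} = (-r^2 - 1)/(r^3 - r)
R^r_{r r r} = 0 (a repeated index in an antisymmetric pair)
R^θ_{r θ r} = ∂_θ Γ^θ_{r r} - ∂_r Γ^θ_{r θ} + Γ^θ_{θ m} Γ^m_{r r} - Γ^θ_{r m} Γ^m_{r θ}
  = (0) - ((r^4 + 4*r^2 - 1)/(r^3 - r)^2) + (2*(r^2 + 1)/(r^2 - 1)^2) - ((r^2 + 1)^2/(r^3 - r)^2) = -4/(r^2 - 1)^2
R_{rr} = R^r_{r r r} + R^θ_{r θ r} = (0) + (-4/(r^2 - 1)^2) = -4/(r^2 - 1)^2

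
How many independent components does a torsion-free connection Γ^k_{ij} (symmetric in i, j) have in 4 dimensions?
Γ^k_{ij} has n choices for the upper index and n(n+1)/2 independent symmetric lower index pairs.
Total = 4 × 4×5/2 = 4 × 10 = 40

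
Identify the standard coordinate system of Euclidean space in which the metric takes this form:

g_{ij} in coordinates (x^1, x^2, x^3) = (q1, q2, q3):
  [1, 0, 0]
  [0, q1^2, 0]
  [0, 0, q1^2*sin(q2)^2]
The line element ds^2 = dq1^2 + q1^2 dq2^2 + q1^2 sin(q2)^2 dq3^2 is dr^2 + r^2 dθ^2 + r^2 sin(θ)^2 dφ^2 with q1 = r, q2 = θ, q3 = φ.
spherical coordinates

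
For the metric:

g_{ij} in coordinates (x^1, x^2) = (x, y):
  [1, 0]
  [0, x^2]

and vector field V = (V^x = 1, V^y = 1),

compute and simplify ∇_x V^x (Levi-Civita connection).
Non-zero Christoffel symbols:
Γ^x_{y y} = -x
Γ^y_{x y} = 1/x
∇_x V^x = ∂_x V^x + Γ^x_{x j} V^j
  = (0) + (0)(1) + (0)(1)
  = 0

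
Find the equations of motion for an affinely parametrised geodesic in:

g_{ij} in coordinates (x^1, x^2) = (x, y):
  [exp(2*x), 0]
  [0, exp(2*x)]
Geodesic equation: d^2x^k/dλ^2 + Γ^k_{ij} (dx^i/dλ)(dx^j/dλ) = 0.
Non-zero Christoffel symbols:
Γ^x_{x x} = 1
Γ^x_{y y} = -1
Γ^y_{x y} = 1
Substituting (the symmetric pair Γ^k_{ij}, Γ^k_{ji} combines into a factor 2):
d^2x/dλ^2 + (dx/dλ)^2 - (dy/dλ)^2 = 0
d^2y/dλ^2 + 2 (dx/dλ)(dy/dλ) = 0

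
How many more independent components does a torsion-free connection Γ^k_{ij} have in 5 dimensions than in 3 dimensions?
Independent components in n dimensions: n × n(n+1)/2 = n^2(n+1)/2.
5D: 5 × 15 = 75
3D: 3 × 6 = 18
Difference = 75 - 18 = 57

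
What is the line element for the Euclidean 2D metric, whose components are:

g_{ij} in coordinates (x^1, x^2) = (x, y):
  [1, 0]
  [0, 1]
ds^2 = g_{ij} dx^i dx^j; only the non-zero components contribute.
ds^2 = dx^2 + dy^2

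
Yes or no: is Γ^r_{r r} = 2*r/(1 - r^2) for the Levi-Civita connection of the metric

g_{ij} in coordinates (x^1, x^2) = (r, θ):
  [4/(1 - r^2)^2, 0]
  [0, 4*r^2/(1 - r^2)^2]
Γ^r_{r r} = (1/2) g^{rr} (∂_r g_{rr} + ∂_r g_{rr} - ∂_r g_{rr}) = (1/2)((1 - r^2)^2/4)((16*r/(1 - r^2)^3) + (16*r/(1 - r^2)^3) - (16*r/(1 - r^2)^3)) = 2*r/(1 - r^2)
This equals the proposed value 2*r/(1 - r^2).
Yes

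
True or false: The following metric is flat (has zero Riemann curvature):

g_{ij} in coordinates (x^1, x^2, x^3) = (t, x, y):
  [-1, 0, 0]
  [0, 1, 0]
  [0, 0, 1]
All metric components are constant, so every Christoffel symbol vanishes and R^i_{jkl} = 0.
True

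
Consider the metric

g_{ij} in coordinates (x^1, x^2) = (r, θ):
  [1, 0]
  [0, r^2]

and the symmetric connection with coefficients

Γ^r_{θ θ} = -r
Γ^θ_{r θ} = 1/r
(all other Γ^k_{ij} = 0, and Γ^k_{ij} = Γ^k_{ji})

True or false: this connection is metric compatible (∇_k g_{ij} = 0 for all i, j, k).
Using ∇_k g_{ij} = ∂_k g_{ij} - Γ^m_{ki} g_{mj} - Γ^m_{kj} g_{im}:
e.g. ∇_r g_{θθ} = (2*r) - (r) - (r) = 0
Every component ∇_k g_{ij} vanishes: the connection is metric compatible.
True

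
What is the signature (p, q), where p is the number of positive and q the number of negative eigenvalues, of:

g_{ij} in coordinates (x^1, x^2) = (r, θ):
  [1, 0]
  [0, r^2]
The metric is diagonal, so its eigenvalues are the diagonal entries: 1, r^2 (at a generic point, where coordinate-dependent entries are positive).
2 positive, 0 negative.
(2, 0) - Riemannian (positive definite)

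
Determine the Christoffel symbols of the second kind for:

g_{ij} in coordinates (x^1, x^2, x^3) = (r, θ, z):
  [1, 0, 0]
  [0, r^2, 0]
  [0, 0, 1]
Using Γ^k_{ij} = (1/2) g^{km} (∂_i g_{mj} + ∂_j g_{mi} - ∂_m g_{ij}); the metric is diagonal, so only the m = k term contributes.
Non-zero symbols (using the symmetry Γ^k_{ij} = Γ^k_{ji}):
Γ^r_{θ θ} = (1/2) g^{rr} (∂_θ g_{rθ} + ∂_θ g_{rθ} - ∂_r g_{θθ}) = (1/2)(1)((0) + (0) - (2*r)) = -r
Γ^θ_{r θ} = (1/2) g^{θθ} (∂_r g_{θθ} + ∂_θ g_{θr} - ∂_θ g_{rθ}) = (1/2)(1/r^2)((2*r) + (0) - (0)) = 1/r
All other Christoffel symbols are zero.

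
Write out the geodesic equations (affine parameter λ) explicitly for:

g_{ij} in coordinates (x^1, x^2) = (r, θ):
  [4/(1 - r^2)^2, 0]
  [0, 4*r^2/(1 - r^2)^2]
Geodesic equation: d^2x^k/dλ^2 + Γ^k_{ij} (dx^i/dλ)(dx^j/dλ) = 0.
Non-zero Christoffel symbols:
Γ^r_{r r} = 2*r/(1 - r^2)
Γ^r_{θ θ} = (r^3 + r)/(r^2 - 1)
Γ^θ_{r θ} = (-r^2 - 1)/(r^3 - r)
Substituting (the symmetric pair Γ^k_{ij}, Γ^k_{ji} combines into a factor 2):
d^2r/dλ^2 + (2*r/(1 - r^2)) (dr/dλ)^2 + ((r^3 + r)/(r^2 - 1)) (dθ/dλ)^2 = 0
d^2θ/dλ^2 + ((-2*r^2 - 2)/(r^3 - r)) (dr/dλ)(dθ/dλ) = 0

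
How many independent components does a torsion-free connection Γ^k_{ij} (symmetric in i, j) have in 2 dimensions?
Γ^k_{ij} has n choices for the upper index and n(n+1)/2 independent symmetric lower index pairs.
Total = 2 × 2×3/2 = 2 × 3 = 6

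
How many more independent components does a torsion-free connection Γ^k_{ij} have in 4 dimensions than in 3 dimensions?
Independent components in n dimensions: n × n(n+1)/2 = n^2(n+1)/2.
4D: 4 × 10 = 40
3D: 3 × 6 = 18
Difference = 40 - 18 = 22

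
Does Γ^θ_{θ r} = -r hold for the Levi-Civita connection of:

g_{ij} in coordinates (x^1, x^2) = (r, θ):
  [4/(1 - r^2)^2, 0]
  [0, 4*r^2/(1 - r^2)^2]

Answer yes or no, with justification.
Γ^θ_{θ r} = (1/2) g^{θθ} (∂_θ g_{θr} + ∂_r g_{θθ} - ∂_θ g_{θr}) = (1/2)((1 - r^2)^2/(4*r^2))((0) + (-8*(r^3 + r)/(r^2 - 1)^3) - (0)) = (-r^2 - 1)/(r^3 - r)
This differs from the proposed value -r.
No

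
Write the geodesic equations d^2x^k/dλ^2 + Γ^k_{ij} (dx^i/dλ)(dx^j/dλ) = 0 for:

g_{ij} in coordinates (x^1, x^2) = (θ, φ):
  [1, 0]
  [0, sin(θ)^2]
Geodesic equation: d^2x^k/dλ^2 + Γ^k_{ij} (dx^i/dλ)(dx^j/dλ) = 0.
Non-zero Christoffel symbols:
Γ^θ_{φ φ} = -sin(2*θ)/2
Γ^φ_{θ φ} = 1/tan(θ)
Substituting (the symmetric pair Γ^k_{ij}, Γ^k_{ji} combines into a factor 2):
d^2θ/dλ^2 - (sin(2*θ)/2) (dφ/dλ)^2 = 0
d^2φ/dλ^2 + (2/tan(θ)) (dθ/dλ)(dφ/dλ) = 0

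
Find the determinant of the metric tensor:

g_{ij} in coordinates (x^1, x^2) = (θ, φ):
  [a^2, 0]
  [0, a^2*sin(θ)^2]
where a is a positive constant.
For a 2×2 metric: det(g) = g_{11}·g_{22} - g_{12}·g_{21}
= (a^2)·(a^2*sin(θ)^2) - (0)·(0)
= a^4*sin(θ)^2 - 0
det(g) = a^4*sin(θ)^2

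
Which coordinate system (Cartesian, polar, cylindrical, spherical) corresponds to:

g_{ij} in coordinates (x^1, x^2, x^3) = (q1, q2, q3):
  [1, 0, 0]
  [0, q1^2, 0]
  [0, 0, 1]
The line element ds^2 = dq1^2 + q1^2 dq2^2 + dq3^2 is dr^2 + r^2 dθ^2 + dz^2 with q1 = r, q2 = θ, q3 = z.
cylindrical coordinates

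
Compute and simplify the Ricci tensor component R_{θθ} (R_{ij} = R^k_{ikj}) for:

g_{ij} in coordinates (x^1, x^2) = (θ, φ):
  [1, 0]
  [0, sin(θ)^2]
Non-zero Christoffel symbols (Γ^k_{ij} = Γ^k_{ji}):
Γ^θ_{φ φ} = -sin(2*θ)/2
Γ^φ_{θ φ} = 1/tan(θ)
R^θ_{θ θ θ} = 0 (a repeated index in an antisymmetric pair)
R^φ_{θ φ θ} = ∂_φ Γ^φ_{θ θ} - ∂_θ Γ^φ_{θ φ} + Γ^φ_{φ m} Γ^m_{θ θ} - Γ^φ_{θ m} Γ^m_{θ φ}
  = (0) - (-1/sin(θ)^2) + (0) - (1/tan(θ)^2) = 1
R_{θθ} = R^θ_{θ θ θ} + R^φ_{θ φ θ} = (0) + (1) = 1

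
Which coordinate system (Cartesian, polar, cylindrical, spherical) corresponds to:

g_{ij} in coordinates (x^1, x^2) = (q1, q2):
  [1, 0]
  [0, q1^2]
The line element ds^2 = dq1^2 + q1^2 dq2^2 is dr^2 + r^2 dθ^2 with q1 = r, q2 = θ.
polar coordinates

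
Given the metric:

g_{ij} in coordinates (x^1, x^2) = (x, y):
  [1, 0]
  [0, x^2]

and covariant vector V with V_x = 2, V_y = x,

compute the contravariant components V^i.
Inverse metric (diagonal): g^{xx} = 1, g^{yy} = 1/x^2
V^i = g^{ij} V_j:
V^x = (1)(2) + (0)(x) = 2
V^y = (0)(2) + (1/x^2)(x) = 1/x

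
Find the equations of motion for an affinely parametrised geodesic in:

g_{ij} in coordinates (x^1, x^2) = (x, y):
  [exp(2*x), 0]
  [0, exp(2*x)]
Geodesic equation: d^2x^k/dλ^2 + Γ^k_{ij} (dx^i/dλ)(dx^j/dλ) = 0.
Non-zero Christoffel symbols:
Γ^x_{x x} = 1
Γ^x_{y y} = -1
Γ^y_{x y} = 1
Substituting (the symmetric pair Γ^k_{ij}, Γ^k_{ji} combines into a factor 2):
d^2x/dλ^2 + (dx/dλ)^2 - (dy/dλ)^2 = 0
d^2y/dλ^2 + 2 (dx/dλ)(dy/dλ) = 0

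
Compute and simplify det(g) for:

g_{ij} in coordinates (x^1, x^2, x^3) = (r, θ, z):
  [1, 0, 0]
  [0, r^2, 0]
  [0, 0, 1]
Diagonal metric: det(g) = g_{11}·g_{22}·g_{33}
= (1)·(r^2)·(1)
det(g) = r^2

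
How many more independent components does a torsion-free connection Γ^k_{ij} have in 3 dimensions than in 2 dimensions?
Independent components in n dimensions: n × n(n+1)/2 = n^2(n+1)/2.
3D: 3 × 6 = 18
2D: 2 × 3 = 6
Difference = 18 - 6 = 12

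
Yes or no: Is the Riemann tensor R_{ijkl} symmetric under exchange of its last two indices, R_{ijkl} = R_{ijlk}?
It is antisymmetric in the last pair: R_{ijkl} = -R_{ijlk}.
No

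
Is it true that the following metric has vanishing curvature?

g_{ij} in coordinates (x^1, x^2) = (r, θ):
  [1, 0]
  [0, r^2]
Non-zero Christoffel symbols:
Γ^r_{θ θ} = -r
Γ^θ_{r θ} = 1/r
Ricci tensor: R_{rr} = 0, R_{rθ} = 0, R_{θθ} = 0
All R_{ij} vanish; in 2 dimensions the Riemann tensor is fully determined by the Ricci tensor, so R^i_{jkl} = 0: the metric is flat (curvilinear coordinates on flat space).
Yes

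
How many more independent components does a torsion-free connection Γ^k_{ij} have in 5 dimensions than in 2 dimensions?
Independent components in n dimensions: n × n(n+1)/2 = n^2(n+1)/2.
5D: 5 × 15 = 75
2D: 2 × 3 = 6
Difference = 75 - 6 = 69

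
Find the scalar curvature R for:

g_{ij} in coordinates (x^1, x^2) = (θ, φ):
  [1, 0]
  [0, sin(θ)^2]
Non-zero Christoffel symbols (Γ^k_{ij} = Γ^k_{ji}):
Γ^θ_{φ φ} = -sin(2*θ)/2
Γ^φ_{θ φ} = 1/tan(θ)
Ricci tensor (R_{ij} = R^k_{ikj}): R_{θθ} = 1, R_{θφ} = 0, R_{φφ} = sin(θ)^2
Inverse metric: g^{θθ} = 1, g^{φφ} = 1/sin(θ)^2
R = g^{ij} R_{ij} = (1)(1) + (1/sin(θ)^2)(sin(θ)^2) = 2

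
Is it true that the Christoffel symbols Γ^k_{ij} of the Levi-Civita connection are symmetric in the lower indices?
The Levi-Civita connection is torsion-free, which is exactly Γ^k_{ij} = Γ^k_{ji}.
Yes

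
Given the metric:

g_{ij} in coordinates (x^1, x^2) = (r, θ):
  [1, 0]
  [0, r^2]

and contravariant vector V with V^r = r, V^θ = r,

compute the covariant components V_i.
V_i = g_{ij} V^j:
V_r = (1)(r) + (0)(r) = r
V_θ = (0)(r) + (r^2)(r) = r^3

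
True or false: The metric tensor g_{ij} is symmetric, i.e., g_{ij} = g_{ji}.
By definition the metric is a symmetric bilinear form, g_{ij} = g_{ji}.
True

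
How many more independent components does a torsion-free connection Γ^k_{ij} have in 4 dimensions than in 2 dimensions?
Independent components in n dimensions: n × n(n+1)/2 = n^2(n+1)/2.
4D: 4 × 10 = 40
2D: 2 × 3 = 6
Difference = 40 - 6 = 34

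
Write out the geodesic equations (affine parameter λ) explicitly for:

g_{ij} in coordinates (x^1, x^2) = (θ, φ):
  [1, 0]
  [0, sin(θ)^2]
Geodesic equation: d^2x^k/dλ^2 + Γ^k_{ij} (dx^i/dλ)(dx^j/dλ) = 0.
Non-zero Christoffel symbols:
Γ^θ_{φ φ} = -sin(2*θ)/2
Γ^φ_{θ φ} = 1/tan(θ)
Substituting (the symmetric pair Γ^k_{ij}, Γ^k_{ji} combines into a factor 2):
d^2θ/dλ^2 - (sin(2*θ)/2) (dφ/dλ)^2 = 0
d^2φ/dλ^2 + (2/tan(θ)) (dθ/dλ)(dφ/dλ) = 0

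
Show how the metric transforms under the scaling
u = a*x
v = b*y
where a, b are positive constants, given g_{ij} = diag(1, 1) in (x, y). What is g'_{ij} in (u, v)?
Invert the transformation: x = u/a, y = v/b
g'_{ij} = (∂x^k/∂x'^i)(∂x^l/∂x'^j) g_{kl}; with g_{kl} = δ_{kl} this is Σ_k (∂x^k/∂x'^i)(∂x^k/∂x'^j).
Jacobian: ∂x/∂u = 1/a, ∂x/∂v = 0, ∂y/∂u = 0, ∂y/∂v = 1/b
g'_{uu} = (1/a)(1/a) + (0)(0) = 1/a^2
g'_{uv} = (1/a)(0) + (0)(1/b) = 0
g'_{vv} = (0)(0) + (1/b)(1/b) = 1/b^2
g'_{ij} = diag(1/a^2, 1/b^2)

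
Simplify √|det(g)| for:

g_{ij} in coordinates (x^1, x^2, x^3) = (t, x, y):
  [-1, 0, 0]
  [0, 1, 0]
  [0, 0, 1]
det(g) = -1
√|det(g)| = 1
Volume element: dV = 1 dt dx dy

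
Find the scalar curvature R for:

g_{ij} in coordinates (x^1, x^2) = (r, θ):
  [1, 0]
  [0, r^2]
Non-zero Christoffel symbols (Γ^k_{ij} = Γ^k_{ji}):
Γ^r_{θ θ} = -r
Γ^θ_{r θ} = 1/r
Ricci tensor (R_{ij} = R^k_{ikj}): R_{rr} = 0, R_{rθ} = 0, R_{θθ} = 0
Inverse metric: g^{rr} = 1, g^{θθ} = 1/r^2
R = g^{ij} R_{ij} = (1)(0) + (1/r^2)(0) = 0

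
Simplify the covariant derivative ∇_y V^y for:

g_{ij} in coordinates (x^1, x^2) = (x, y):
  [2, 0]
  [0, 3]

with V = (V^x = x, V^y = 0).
All Christoffel symbols are zero.
∇_y V^y = ∂_y V^y + Γ^y_{y j} V^j
  = (0) + (0)(x) + (0)(0)
  = 0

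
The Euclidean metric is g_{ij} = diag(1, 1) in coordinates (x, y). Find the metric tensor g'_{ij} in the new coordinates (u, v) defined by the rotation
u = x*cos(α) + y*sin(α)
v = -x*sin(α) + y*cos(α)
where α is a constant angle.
Invert the transformation: x = u*cos(α) - v*sin(α), y = u*sin(α) + v*cos(α)
g'_{ij} = (∂x^k/∂x'^i)(∂x^l/∂x'^j) g_{kl}; with g_{kl} = δ_{kl} this is Σ_k (∂x^k/∂x'^i)(∂x^k/∂x'^j).
Jacobian: ∂x/∂u = cos(α), ∂x/∂v = -sin(α), ∂y/∂u = sin(α), ∂y/∂v = cos(α)
g'_{uu} = (cos(α))(cos(α)) + (sin(α))(sin(α)) = 1
g'_{uv} = (cos(α))(-sin(α)) + (sin(α))(cos(α)) = 0
g'_{vv} = (-sin(α))(-sin(α)) + (cos(α))(cos(α)) = 1
g'_{ij} = diag(1, 1)
The Euclidean metric is invariant under rotations.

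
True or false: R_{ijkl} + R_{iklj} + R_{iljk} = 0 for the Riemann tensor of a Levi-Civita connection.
This is the first (algebraic) Bianchi identity.
True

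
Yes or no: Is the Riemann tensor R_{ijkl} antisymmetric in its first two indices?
R_{ijkl} = -R_{jikl} (follows from metric compatibility).
Yes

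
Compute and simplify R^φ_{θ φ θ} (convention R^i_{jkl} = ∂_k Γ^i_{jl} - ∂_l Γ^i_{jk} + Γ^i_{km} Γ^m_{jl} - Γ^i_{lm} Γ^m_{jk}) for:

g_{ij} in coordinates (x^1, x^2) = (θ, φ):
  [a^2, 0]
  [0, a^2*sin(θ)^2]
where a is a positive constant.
Non-zero Christoffel symbols (Γ^k_{ij} = Γ^k_{ji}):
Γ^θ_{φ φ} = -sin(2*θ)/2
Γ^φ_{θ φ} = 1/tan(θ)
R^φ_{θ φ θ} = ∂_φ Γ^φ_{θ θ} - ∂_θ Γ^φ_{θ φ} + Γ^φ_{φ m} Γ^m_{θ θ} - Γ^φ_{θ m} Γ^m_{θ φ}
  = (0) - (-1/sin(θ)^2) + (0) - (1/tan(θ)^2) = 1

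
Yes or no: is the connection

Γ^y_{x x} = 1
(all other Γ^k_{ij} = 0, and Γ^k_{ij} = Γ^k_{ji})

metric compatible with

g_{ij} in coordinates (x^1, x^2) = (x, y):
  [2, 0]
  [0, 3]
Using ∇_k g_{ij} = ∂_k g_{ij} - Γ^m_{ki} g_{mj} - Γ^m_{kj} g_{im}:
∇_x g_{xy} = (0) - (3) - (0) = -3 ≠ 0
So the connection is not metric compatible (it is not the Levi-Civita connection).
No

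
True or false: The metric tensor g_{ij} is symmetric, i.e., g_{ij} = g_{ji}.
By definition the metric is a symmetric bilinear form, g_{ij} = g_{ji}.
True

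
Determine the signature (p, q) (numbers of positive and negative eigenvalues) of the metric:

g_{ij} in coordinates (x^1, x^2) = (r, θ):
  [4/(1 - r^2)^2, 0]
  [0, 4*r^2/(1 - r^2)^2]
The metric is diagonal, so its eigenvalues are the diagonal entries: 4/(1 - r^2)^2, 4*r^2/(1 - r^2)^2 (at a generic point, where coordinate-dependent entries are positive).
2 positive, 0 negative.
(2, 0) - Riemannian (positive definite)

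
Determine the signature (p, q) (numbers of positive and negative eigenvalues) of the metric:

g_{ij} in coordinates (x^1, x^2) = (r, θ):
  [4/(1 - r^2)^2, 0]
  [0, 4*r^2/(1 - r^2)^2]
The metric is diagonal, so its eigenvalues are the diagonal entries: 4/(1 - r^2)^2, 4*r^2/(1 - r^2)^2 (at a generic point, where coordinate-dependent entries are positive).
2 positive, 0 negative.
(2, 0) - Riemannian (positive definite)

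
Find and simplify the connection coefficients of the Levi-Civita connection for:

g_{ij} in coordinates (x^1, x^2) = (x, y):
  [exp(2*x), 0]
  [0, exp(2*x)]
Using Γ^k_{ij} = (1/2) g^{km} (∂_i g_{mj} + ∂_j g_{mi} - ∂_m g_{ij}); the metric is diagonal, so only the m = k term contributes.
Non-zero symbols (using the symmetry Γ^k_{ij} = Γ^k_{ji}):
Γ^x_{x x} = (1/2) g^{xx} (∂_x g_{xx} + ∂_x g_{xx} - ∂_x g_{xx}) = (1/2)(exp(-2*x))((2*exp(2*x)) + (2*exp(2*x)) - (2*exp(2*x))) = 1
Γ^x_{y y} = (1/2) g^{xx} (∂_y g_{xy} + ∂_y g_{xy} - ∂_x g_{yy}) = (1/2)(exp(-2*x))((0) + (0) - (2*exp(2*x))) = -1
Γ^y_{x y} = (1/2) g^{yy} (∂_x g_{yy} + ∂_y g_{yx} - ∂_y g_{xy}) = (1/2)(exp(-2*x))((2*exp(2*x)) + (0) - (0)) = 1
All other Christoffel symbols are zero.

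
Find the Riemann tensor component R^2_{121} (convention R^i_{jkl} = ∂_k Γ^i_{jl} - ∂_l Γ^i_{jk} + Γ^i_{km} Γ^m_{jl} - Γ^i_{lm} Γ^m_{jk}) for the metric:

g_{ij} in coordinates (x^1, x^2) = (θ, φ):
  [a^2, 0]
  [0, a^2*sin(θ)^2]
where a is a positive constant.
Non-zero Christoffel symbols (Γ^k_{ij} = Γ^k_{ji}):
Γ^θ_{φ φ} = -sin(2*θ)/2
Γ^φ_{θ φ} = 1/tan(θ)
R^φ_{θ φ θ} = ∂_φ Γ^φ_{θ θ} - ∂_θ Γ^φ_{θ φ} + Γ^φ_{φ m} Γ^m_{θ θ} - Γ^φ_{θ m} Γ^m_{θ φ}
  = (0) - (-1/sin(θ)^2) + (0) - (1/tan(θ)^2) = 1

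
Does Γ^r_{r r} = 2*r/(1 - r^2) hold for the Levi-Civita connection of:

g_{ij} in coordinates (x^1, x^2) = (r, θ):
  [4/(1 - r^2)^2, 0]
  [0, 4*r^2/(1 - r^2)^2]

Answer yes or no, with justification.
Γ^r_{r r} = (1/2) g^{rr} (∂_r g_{rr} + ∂_r g_{rr} - ∂_r g_{rr}) = (1/2)((1 - r^2)^2/4)((16*r/(1 - r^2)^3) + (16*r/(1 - r^2)^3) - (16*r/(1 - r^2)^3)) = 2*r/(1 - r^2)
This equals the proposed value 2*r/(1 - r^2).
Yes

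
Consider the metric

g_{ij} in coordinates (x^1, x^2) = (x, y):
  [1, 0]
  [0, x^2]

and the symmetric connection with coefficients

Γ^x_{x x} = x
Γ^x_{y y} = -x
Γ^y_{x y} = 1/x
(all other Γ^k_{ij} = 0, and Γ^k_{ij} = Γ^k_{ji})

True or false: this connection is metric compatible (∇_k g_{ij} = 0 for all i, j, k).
Using ∇_k g_{ij} = ∂_k g_{ij} - Γ^m_{ki} g_{mj} - Γ^m_{kj} g_{im}:
∇_x g_{xx} = (0) - (x) - (x) = -2*x ≠ 0
So the connection is not metric compatible (it is not the Levi-Civita connection).
False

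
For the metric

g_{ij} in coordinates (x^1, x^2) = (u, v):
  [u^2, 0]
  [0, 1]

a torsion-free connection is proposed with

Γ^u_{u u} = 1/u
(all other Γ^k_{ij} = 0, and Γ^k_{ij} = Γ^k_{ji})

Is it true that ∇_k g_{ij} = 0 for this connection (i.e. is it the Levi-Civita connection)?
Using ∇_k g_{ij} = ∂_k g_{ij} - Γ^m_{ki} g_{mj} - Γ^m_{kj} g_{im}:
e.g. ∇_u g_{uu} = (2*u) - (u) - (u) = 0
Every component ∇_k g_{ij} vanishes: the connection is metric compatible.
Yes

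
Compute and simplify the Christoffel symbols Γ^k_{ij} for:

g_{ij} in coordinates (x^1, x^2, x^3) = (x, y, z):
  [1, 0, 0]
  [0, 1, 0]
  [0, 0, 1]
Using Γ^k_{ij} = (1/2) g^{km} (∂_i g_{mj} + ∂_j g_{mi} - ∂_m g_{ij}); the metric is diagonal, so only the m = k term contributes.
Every metric component is constant, so all ∂_m g_{ij} = 0 and every Christoffel symbol vanishes.
All Christoffel symbols are zero.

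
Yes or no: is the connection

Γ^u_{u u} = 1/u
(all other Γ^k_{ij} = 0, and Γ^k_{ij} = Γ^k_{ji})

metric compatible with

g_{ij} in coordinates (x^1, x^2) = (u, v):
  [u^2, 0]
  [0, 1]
Using ∇_k g_{ij} = ∂_k g_{ij} - Γ^m_{ki} g_{mj} - Γ^m_{kj} g_{im}:
e.g. ∇_u g_{uu} = (2*u) - (u) - (u) = 0
Every component ∇_k g_{ij} vanishes: the connection is metric compatible.
Yes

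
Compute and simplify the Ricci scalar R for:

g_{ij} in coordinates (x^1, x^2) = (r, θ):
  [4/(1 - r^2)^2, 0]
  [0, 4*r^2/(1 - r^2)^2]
Non-zero Christoffel symbols (Γ^k_{ij} = Γ^k_{ji}):
Γ^r_{r r} = 2*r/(1 - r^2)
Γ^r_{θ θ} = (r^3 + r)/(r^2 - 1)
Γ^θ_{r θ} = (-r^2 - 1)/(r^3 - r)
Ricci tensor (R_{ij} = R^k_{ikj}): R_{rr} = -4/(r^2 - 1)^2, R_{rθ} = 0, R_{θθ} = -4*r^2/(r^2 - 1)^2
Inverse metric: g^{rr} = (1 - r^2)^2/4, g^{θθ} = (1 - r^2)^2/(4*r^2)
R = g^{ij} R_{ij} = ((1 - r^2)^2/4)(-4/(r^2 - 1)^2) + ((1 - r^2)^2/(4*r^2))(-4*r^2/(r^2 - 1)^2) = -2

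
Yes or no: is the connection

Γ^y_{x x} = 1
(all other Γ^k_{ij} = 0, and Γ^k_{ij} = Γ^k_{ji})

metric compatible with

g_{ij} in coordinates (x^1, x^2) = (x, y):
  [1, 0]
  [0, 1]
Using ∇_k g_{ij} = ∂_k g_{ij} - Γ^m_{ki} g_{mj} - Γ^m_{kj} g_{im}:
∇_x g_{xy} = (0) - (1) - (0) = -1 ≠ 0
So the connection is not metric compatible (it is not the Levi-Civita connection).
No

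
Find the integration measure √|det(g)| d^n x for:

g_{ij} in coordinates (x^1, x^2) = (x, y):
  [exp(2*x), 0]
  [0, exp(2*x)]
det(g) = exp(4*x)
√|det(g)| = exp(2*x)
Volume element: dV = exp(2*x) dx dy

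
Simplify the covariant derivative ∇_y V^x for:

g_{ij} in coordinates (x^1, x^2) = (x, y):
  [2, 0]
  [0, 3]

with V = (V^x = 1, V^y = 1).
All Christoffel symbols are zero.
∇_y V^x = ∂_y V^x + Γ^x_{y j} V^j
  = (0) + (0)(1) + (0)(1)
  = 0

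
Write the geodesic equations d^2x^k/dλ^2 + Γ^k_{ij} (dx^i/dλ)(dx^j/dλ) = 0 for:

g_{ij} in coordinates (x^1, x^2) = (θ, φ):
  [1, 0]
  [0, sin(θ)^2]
Geodesic equation: d^2x^k/dλ^2 + Γ^k_{ij} (dx^i/dλ)(dx^j/dλ) = 0.
Non-zero Christoffel symbols:
Γ^θ_{φ φ} = -sin(2*θ)/2
Γ^φ_{θ φ} = 1/tan(θ)
Substituting (the symmetric pair Γ^k_{ij}, Γ^k_{ji} combines into a factor 2):
d^2θ/dλ^2 - (sin(2*θ)/2) (dφ/dλ)^2 = 0
d^2φ/dλ^2 + (2/tan(θ)) (dθ/dλ)(dφ/dλ) = 0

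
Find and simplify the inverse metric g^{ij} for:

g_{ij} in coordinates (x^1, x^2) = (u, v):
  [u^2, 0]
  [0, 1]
The metric is diagonal, so g^{ij} is diagonal with entries 1/g_{ii}: diag(1/(u^2), 1).
g^{ij}:
  [1/u^2, 0]
  [0, 1]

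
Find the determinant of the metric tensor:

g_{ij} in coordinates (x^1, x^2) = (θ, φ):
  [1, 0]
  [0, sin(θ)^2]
For a 2×2 metric: det(g) = g_{11}·g_{22} - g_{12}·g_{21}
= (1)·(sin(θ)^2) - (0)·(0)
= sin(θ)^2 - 0
det(g) = sin(θ)^2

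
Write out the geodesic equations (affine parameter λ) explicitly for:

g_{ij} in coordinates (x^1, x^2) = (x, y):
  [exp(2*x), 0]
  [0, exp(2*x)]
Geodesic equation: d^2x^k/dλ^2 + Γ^k_{ij} (dx^i/dλ)(dx^j/dλ) = 0.
Non-zero Christoffel symbols:
Γ^x_{x x} = 1
Γ^x_{y y} = -1
Γ^y_{x y} = 1
Substituting (the symmetric pair Γ^k_{ij}, Γ^k_{ji} combines into a factor 2):
d^2x/dλ^2 + (dx/dλ)^2 - (dy/dλ)^2 = 0
d^2y/dλ^2 + 2 (dx/dλ)(dy/dλ) = 0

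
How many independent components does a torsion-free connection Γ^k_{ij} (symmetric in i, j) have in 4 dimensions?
Γ^k_{ij} has n choices for the upper index and n(n+1)/2 independent symmetric lower index pairs.
Total = 4 × 4×5/2 = 4 × 10 = 40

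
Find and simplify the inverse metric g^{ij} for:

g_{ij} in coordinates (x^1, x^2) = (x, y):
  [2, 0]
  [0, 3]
The metric is diagonal, so g^{ij} is diagonal with entries 1/g_{ii}: diag(1/2, 1/3).
g^{ij}:
  [1/2, 0]
  [0, 1/3]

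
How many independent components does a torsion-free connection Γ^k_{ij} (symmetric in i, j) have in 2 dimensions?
Γ^k_{ij} has n choices for the upper index and n(n+1)/2 independent symmetric lower index pairs.
Total = 2 × 2×3/2 = 2 × 3 = 6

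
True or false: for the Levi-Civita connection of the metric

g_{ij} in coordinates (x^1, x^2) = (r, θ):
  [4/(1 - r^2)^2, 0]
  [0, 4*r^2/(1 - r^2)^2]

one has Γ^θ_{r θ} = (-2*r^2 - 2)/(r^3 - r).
Γ^θ_{r θ} = (1/2) g^{θθ} (∂_r g_{θθ} + ∂_θ g_{θr} - ∂_θ g_{rθ}) = (1/2)((1 - r^2)^2/(4*r^2))((-8*(r^3 + r)/(r^2 - 1)^3) + (0) - (0)) = (-r^2 - 1)/(r^3 - r)
This differs from the proposed value (-2*r^2 - 2)/(r^3 - r).
False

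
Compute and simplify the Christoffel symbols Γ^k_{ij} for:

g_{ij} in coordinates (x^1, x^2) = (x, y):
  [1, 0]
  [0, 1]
Using Γ^k_{ij} = (1/2) g^{km} (∂_i g_{mj} + ∂_j g_{mi} - ∂_m g_{ij}); the metric is diagonal, so only the m = k term contributes.
Every metric component is constant, so all ∂_m g_{ij} = 0 and every Christoffel symbol vanishes.
All Christoffel symbols are zero.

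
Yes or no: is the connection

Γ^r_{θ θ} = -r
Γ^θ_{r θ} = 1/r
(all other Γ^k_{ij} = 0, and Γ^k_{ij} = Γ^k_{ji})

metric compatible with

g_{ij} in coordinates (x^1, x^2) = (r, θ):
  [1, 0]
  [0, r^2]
Using ∇_k g_{ij} = ∂_k g_{ij} - Γ^m_{ki} g_{mj} - Γ^m_{kj} g_{im}:
e.g. ∇_r g_{θθ} = (2*r) - (r) - (r) = 0
Every component ∇_k g_{ij} vanishes: the connection is metric compatible.
Yes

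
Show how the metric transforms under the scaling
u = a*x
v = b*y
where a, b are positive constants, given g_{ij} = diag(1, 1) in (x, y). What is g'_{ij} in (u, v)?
Invert the transformation: x = u/a, y = v/b
g'_{ij} = (∂x^k/∂x'^i)(∂x^l/∂x'^j) g_{kl}; with g_{kl} = δ_{kl} this is Σ_k (∂x^k/∂x'^i)(∂x^k/∂x'^j).
Jacobian: ∂x/∂u = 1/a, ∂x/∂v = 0, ∂y/∂u = 0, ∂y/∂v = 1/b
g'_{uu} = (1/a)(1/a) + (0)(0) = 1/a^2
g'_{uv} = (1/a)(0) + (0)(1/b) = 0
g'_{vv} = (0)(0) + (1/b)(1/b) = 1/b^2
g'_{ij} = diag(1/a^2, 1/b^2)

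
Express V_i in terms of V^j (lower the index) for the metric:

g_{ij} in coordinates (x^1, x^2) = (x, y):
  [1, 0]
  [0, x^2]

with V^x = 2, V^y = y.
V_i = g_{ij} V^j:
V_x = (1)(2) + (0)(y) = 2
V_y = (0)(2) + (x^2)(y) = x^2*y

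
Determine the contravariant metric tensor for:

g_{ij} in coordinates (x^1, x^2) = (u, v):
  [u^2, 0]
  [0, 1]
The metric is diagonal, so g^{ij} is diagonal with entries 1/g_{ii}: diag(1/(u^2), 1).
g^{ij}:
  [1/u^2, 0]
  [0, 1]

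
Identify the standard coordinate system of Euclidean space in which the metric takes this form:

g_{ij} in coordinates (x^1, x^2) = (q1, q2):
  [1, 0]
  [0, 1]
All components are constant and the metric is the identity, i.e. orthonormal rectilinear coordinates.
Cartesian (2D) coordinates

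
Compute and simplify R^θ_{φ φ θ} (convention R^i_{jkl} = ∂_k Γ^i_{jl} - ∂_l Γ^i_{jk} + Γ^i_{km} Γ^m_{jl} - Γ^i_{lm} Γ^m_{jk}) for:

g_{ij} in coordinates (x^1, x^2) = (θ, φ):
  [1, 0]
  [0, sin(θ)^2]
Non-zero Christoffel symbols (Γ^k_{ij} = Γ^k_{ji}):
Γ^θ_{φ φ} = -sin(2*θ)/2
Γ^φ_{θ φ} = 1/tan(θ)
R^θ_{φ φ θ} = ∂_φ Γ^θ_{φ θ} - ∂_θ Γ^θ_{φ φ} + Γ^θ_{φ m} Γ^m_{φ θ} - Γ^θ_{θ m} Γ^m_{φ φ}
  = (0) - (-cos(2*θ)) + (-cos(θ)^2) - (0) = -sin(θ)^2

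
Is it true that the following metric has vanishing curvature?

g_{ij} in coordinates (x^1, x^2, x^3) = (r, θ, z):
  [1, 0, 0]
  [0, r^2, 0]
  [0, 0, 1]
Non-zero Christoffel symbols:
Γ^r_{θ θ} = -r
Γ^θ_{r θ} = 1/r
Ricci tensor: R_{rr} = 0, R_{rθ} = 0, R_{rz} = 0, R_{θθ} = 0, R_{θz} = 0, R_{zz} = 0
All R_{ij} vanish; in 3 dimensions the Riemann tensor is fully determined by the Ricci tensor, so R^i_{jkl} = 0: the metric is flat (curvilinear coordinates on flat space).
Yes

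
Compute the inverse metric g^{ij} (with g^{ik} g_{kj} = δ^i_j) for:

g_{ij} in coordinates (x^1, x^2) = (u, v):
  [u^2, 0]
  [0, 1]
The metric is diagonal, so g^{ij} is diagonal with entries 1/g_{ii}: diag(1/(u^2), 1).
g^{ij}:
  [1/u^2, 0]
  [0, 1]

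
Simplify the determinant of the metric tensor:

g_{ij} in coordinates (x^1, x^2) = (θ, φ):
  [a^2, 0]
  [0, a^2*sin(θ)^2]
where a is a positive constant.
For a 2×2 metric: det(g) = g_{11}·g_{22} - g_{12}·g_{21}
= (a^2)·(a^2*sin(θ)^2) - (0)·(0)
= a^4*sin(θ)^2 - 0
det(g) = a^4*sin(θ)^2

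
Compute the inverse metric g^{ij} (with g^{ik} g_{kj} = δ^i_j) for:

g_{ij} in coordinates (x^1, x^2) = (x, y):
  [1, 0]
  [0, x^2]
The metric is diagonal, so g^{ij} is diagonal with entries 1/g_{ii}: diag(1, 1/(x^2)).
g^{ij}:
  [1, 0]
  [0, 1/x^2]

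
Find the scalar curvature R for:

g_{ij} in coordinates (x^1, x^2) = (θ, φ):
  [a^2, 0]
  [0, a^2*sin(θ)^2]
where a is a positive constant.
Non-zero Christoffel symbols (Γ^k_{ij} = Γ^k_{ji}):
Γ^θ_{φ φ} = -sin(2*θ)/2
Γ^φ_{θ φ} = 1/tan(θ)
Ricci tensor (R_{ij} = R^k_{ikj}): R_{θθ} = 1, R_{θφ} = 0, R_{φφ} = sin(θ)^2
Inverse metric: g^{θθ} = 1/a^2, g^{φφ} = 1/(a^2*sin(θ)^2)
R = g^{ij} R_{ij} = (1/a^2)(1) + (1/(a^2*sin(θ)^2))(sin(θ)^2) = 2/a^2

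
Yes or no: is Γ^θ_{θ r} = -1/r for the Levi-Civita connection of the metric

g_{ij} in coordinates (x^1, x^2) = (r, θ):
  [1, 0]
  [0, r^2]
Γ^θ_{θ r} = (1/2) g^{θθ} (∂_θ g_{θr} + ∂_r g_{θθ} - ∂_θ g_{θr}) = (1/2)(1/r^2)((0) + (2*r) - (0)) = 1/r
This differs from the proposed value -1/r.
No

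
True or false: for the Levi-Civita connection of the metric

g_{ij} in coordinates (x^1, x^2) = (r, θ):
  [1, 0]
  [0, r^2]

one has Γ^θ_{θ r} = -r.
Γ^θ_{θ r} = (1/2) g^{θθ} (∂_θ g_{θr} + ∂_r g_{θθ} - ∂_θ g_{θr}) = (1/2)(1/r^2)((0) + (2*r) - (0)) = 1/r
This differs from the proposed value -r.
False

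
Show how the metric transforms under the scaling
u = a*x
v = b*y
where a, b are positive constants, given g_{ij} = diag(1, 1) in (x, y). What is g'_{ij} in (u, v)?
Invert the transformation: x = u/a, y = v/b
g'_{ij} = (∂x^k/∂x'^i)(∂x^l/∂x'^j) g_{kl}; with g_{kl} = δ_{kl} this is Σ_k (∂x^k/∂x'^i)(∂x^k/∂x'^j).
Jacobian: ∂x/∂u = 1/a, ∂x/∂v = 0, ∂y/∂u = 0, ∂y/∂v = 1/b
g'_{uu} = (1/a)(1/a) + (0)(0) = 1/a^2
g'_{uv} = (1/a)(0) + (0)(1/b) = 0
g'_{vv} = (0)(0) + (1/b)(1/b) = 1/b^2
g'_{ij} = diag(1/a^2, 1/b^2)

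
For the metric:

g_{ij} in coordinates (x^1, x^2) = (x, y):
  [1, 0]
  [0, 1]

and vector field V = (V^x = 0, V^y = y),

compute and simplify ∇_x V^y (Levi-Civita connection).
All Christoffel symbols are zero.
∇_x V^y = ∂_x V^y + Γ^y_{x j} V^j
  = (0) + (0)(0) + (0)(y)
  = 0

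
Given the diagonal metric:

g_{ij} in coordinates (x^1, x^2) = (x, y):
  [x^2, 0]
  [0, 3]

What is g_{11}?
With x^1 = x, x^2 = y, g_{11} = g_{xx} is the row-1, column-1 entry of the matrix.
g_{11} = x^2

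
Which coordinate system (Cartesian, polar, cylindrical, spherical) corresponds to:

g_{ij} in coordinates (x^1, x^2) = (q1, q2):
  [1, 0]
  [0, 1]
All components are constant and the metric is the identity, i.e. orthonormal rectilinear coordinates.
Cartesian (2D) coordinates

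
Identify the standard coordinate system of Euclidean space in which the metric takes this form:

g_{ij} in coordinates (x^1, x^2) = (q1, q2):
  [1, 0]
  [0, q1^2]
The line element ds^2 = dq1^2 + q1^2 dq2^2 is dr^2 + r^2 dθ^2 with q1 = r, q2 = θ.
polar coordinates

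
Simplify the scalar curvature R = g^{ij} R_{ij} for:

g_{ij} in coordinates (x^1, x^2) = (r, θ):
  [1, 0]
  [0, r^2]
Non-zero Christoffel symbols (Γ^k_{ij} = Γ^k_{ji}):
Γ^r_{θ θ} = -r
Γ^θ_{r θ} = 1/r
Ricci tensor (R_{ij} = R^k_{ikj}): R_{rr} = 0, R_{rθ} = 0, R_{θθ} = 0
Inverse metric: g^{rr} = 1, g^{θθ} = 1/r^2
R = g^{ij} R_{ij} = (1)(0) + (1/r^2)(0) = 0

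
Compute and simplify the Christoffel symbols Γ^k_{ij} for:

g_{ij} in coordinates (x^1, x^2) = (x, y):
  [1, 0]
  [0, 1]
Using Γ^k_{ij} = (1/2) g^{km} (∂_i g_{mj} + ∂_j g_{mi} - ∂_m g_{ij}); the metric is diagonal, so only the m = k term contributes.
Every metric component is constant, so all ∂_m g_{ij} = 0 and every Christoffel symbol vanishes.
All Christoffel symbols are zero.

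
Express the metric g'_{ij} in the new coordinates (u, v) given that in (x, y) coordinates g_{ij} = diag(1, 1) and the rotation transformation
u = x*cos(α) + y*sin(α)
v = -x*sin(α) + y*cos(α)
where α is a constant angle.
Invert the transformation: x = u*cos(α) - v*sin(α), y = u*sin(α) + v*cos(α)
g'_{ij} = (∂x^k/∂x'^i)(∂x^l/∂x'^j) g_{kl}; with g_{kl} = δ_{kl} this is Σ_k (∂x^k/∂x'^i)(∂x^k/∂x'^j).
Jacobian: ∂x/∂u = cos(α), ∂x/∂v = -sin(α), ∂y/∂u = sin(α), ∂y/∂v = cos(α)
g'_{uu} = (cos(α))(cos(α)) + (sin(α))(sin(α)) = 1
g'_{uv} = (cos(α))(-sin(α)) + (sin(α))(cos(α)) = 0
g'_{vv} = (-sin(α))(-sin(α)) + (cos(α))(cos(α)) = 1
g'_{ij} = diag(1, 1)
The Euclidean metric is invariant under rotations.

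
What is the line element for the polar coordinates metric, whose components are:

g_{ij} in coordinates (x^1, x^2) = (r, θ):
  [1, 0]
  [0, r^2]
ds^2 = g_{ij} dx^i dx^j; only the non-zero components contribute.
ds^2 = dr^2 + r^2 dθ^2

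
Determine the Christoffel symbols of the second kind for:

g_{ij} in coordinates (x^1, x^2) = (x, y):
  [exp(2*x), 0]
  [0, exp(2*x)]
Using Γ^k_{ij} = (1/2) g^{km} (∂_i g_{mj} + ∂_j g_{mi} - ∂_m g_{ij}); the metric is diagonal, so only the m = k term contributes.
Non-zero symbols (using the symmetry Γ^k_{ij} = Γ^k_{ji}):
Γ^x_{x x} = (1/2) g^{xx} (∂_x g_{xx} + ∂_x g_{xx} - ∂_x g_{xx}) = (1/2)(exp(-2*x))((2*exp(2*x)) + (2*exp(2*x)) - (2*exp(2*x))) = 1
Γ^x_{y y} = (1/2) g^{xx} (∂_y g_{xy} + ∂_y g_{xy} - ∂_x g_{yy}) = (1/2)(exp(-2*x))((0) + (0) - (2*exp(2*x))) = -1
Γ^y_{x y} = (1/2) g^{yy} (∂_x g_{yy} + ∂_y g_{yx} - ∂_y g_{xy}) = (1/2)(exp(-2*x))((2*exp(2*x)) + (0) - (0)) = 1
All other Christoffel symbols are zero.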